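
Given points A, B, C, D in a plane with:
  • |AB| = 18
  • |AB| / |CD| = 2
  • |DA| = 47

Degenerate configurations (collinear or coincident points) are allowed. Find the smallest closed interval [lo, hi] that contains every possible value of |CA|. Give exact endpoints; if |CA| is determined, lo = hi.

|CA| ∈ [38, 56]  (≈ [38.0000, 56.0000])

|AB| ∈ {18}
|AD| ∈ {47}
|CD| ∈ {9}
|BD| ∈ [29, 65]
|AC| ∈ [38, 56]
|BC| ∈ [20, 74]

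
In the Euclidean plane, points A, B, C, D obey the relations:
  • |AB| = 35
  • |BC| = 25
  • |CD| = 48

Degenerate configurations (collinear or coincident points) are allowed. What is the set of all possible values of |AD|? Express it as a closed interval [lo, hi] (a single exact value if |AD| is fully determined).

|AD| ∈ [0, 108]  (≈ [0.0000, 108.0000])

|AB| ∈ {35}
|BC| ∈ {25}
|CD| ∈ {48}
|AC| ∈ [10, 60]
|BD| ∈ [23, 73]
|AD| ∈ [0, 108]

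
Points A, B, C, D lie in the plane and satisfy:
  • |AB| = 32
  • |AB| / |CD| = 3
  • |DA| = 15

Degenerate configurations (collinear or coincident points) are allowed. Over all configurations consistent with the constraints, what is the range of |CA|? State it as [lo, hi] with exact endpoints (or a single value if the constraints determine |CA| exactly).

|CA| ∈ [13/3, 77/3]  (≈ [4.3333, 25.6667])

|AB| ∈ {32}
|AD| ∈ {15}
|CD| ∈ {32/3}
|BD| ∈ [17, 47]
|AC| ∈ [13/3, 77/3]
|BC| ∈ [19/3, 173/3]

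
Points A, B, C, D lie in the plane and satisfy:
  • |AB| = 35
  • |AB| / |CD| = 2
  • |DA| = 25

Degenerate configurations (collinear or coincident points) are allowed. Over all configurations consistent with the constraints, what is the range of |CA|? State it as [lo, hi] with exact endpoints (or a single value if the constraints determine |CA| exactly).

|CA| ∈ [15/2, 85/2]  (≈ [7.5000, 42.5000])

|AB| ∈ {35}
|AD| ∈ {25}
|CD| ∈ {35/2}
|BD| ∈ [10, 60]
|AC| ∈ [15/2, 85/2]
|BC| ∈ [0, 155/2]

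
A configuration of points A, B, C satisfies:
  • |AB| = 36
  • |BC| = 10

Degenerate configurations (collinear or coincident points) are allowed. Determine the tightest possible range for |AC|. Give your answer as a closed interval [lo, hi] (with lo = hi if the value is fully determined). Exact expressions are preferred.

|AC| ∈ [26, 46]  (≈ [26.0000, 46.0000])

|AB| ∈ {36}
|BC| ∈ {10}
|AC| ∈ [26, 46]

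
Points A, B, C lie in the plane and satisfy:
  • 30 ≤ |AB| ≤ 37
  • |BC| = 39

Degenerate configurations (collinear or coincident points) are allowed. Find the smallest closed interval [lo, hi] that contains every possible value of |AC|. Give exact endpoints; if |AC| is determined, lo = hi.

|AB| ∈ [30, 37]
|BC| ∈ {39}
|AC| ∈ [2, 76]

|AC| ∈ [2, 76]  (≈ [2.0000, 76.0000])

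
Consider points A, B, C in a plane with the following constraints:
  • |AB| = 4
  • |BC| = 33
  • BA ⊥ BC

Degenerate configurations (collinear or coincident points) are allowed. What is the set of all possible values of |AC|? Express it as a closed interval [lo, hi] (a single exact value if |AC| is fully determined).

|AB| ∈ {4}
|BC| ∈ {33}
|AC| ∈ {√(1105)}

|AC| = √(1105)  (≈ 33.2415)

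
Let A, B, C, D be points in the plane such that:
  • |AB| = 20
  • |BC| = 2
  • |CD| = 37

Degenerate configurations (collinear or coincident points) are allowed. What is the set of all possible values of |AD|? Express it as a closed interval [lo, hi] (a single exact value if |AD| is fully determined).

|AD| ∈ [15, 59]  (≈ [15.0000, 59.0000])

|AB| ∈ {20}
|BC| ∈ {2}
|CD| ∈ {37}
|AC| ∈ [18, 22]
|BD| ∈ [35, 39]
|AD| ∈ [15, 59]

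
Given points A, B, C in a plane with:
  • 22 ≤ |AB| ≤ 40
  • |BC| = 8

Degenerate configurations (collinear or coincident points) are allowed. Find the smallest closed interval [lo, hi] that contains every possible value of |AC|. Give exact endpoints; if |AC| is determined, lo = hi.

|AC| ∈ [14, 48]  (≈ [14.0000, 48.0000])

|AB| ∈ [22, 40]
|BC| ∈ {8}
|AC| ∈ [14, 48]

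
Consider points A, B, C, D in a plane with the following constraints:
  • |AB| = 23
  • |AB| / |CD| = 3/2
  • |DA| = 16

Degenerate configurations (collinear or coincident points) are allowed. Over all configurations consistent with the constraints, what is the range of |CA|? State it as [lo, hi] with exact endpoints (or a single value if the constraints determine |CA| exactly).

|CA| ∈ [2/3, 94/3]  (≈ [0.6667, 31.3333])

|AB| ∈ {23}
|AD| ∈ {16}
|CD| ∈ {46/3}
|BD| ∈ [7, 39]
|AC| ∈ [2/3, 94/3]
|BC| ∈ [0, 163/3]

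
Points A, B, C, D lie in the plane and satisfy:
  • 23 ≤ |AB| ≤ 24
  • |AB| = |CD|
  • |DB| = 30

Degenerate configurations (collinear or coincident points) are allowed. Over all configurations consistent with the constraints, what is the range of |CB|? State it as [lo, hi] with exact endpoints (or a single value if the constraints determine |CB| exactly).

|AB| ∈ [23, 24]
|BD| ∈ {30}
|CD| ∈ [23, 24]
|AD| ∈ [6, 54]
|BC| ∈ [6, 54]
|AC| ∈ [0, 78]

|CB| ∈ [6, 54]  (≈ [6.0000, 54.0000])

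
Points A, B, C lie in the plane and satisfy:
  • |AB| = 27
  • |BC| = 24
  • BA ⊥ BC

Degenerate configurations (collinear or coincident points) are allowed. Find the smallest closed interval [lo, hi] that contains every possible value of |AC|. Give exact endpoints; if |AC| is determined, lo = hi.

|AB| ∈ {27}
|BC| ∈ {24}
|AC| ∈ {3·√(145)}

|AC| = 3·√(145)  (≈ 36.1248)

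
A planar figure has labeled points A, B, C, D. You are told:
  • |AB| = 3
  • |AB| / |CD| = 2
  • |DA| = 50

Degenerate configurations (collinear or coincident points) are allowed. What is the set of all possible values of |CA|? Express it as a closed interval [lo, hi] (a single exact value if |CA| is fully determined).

|AB| ∈ {3}
|AD| ∈ {50}
|CD| ∈ {3/2}
|BD| ∈ [47, 53]
|AC| ∈ [97/2, 103/2]
|BC| ∈ [91/2, 109/2]

|CA| ∈ [97/2, 103/2]  (≈ [48.5000, 51.5000])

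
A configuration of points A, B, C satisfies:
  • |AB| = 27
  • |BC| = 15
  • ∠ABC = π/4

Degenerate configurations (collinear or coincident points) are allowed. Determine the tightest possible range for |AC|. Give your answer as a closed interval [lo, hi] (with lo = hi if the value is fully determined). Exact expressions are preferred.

|AB| ∈ {27}
|BC| ∈ {15}
|AC| ∈ {3·√(106 - 45·√(2))}

|AC| = 3·√(106 - 45·√(2))  (≈ 19.5255)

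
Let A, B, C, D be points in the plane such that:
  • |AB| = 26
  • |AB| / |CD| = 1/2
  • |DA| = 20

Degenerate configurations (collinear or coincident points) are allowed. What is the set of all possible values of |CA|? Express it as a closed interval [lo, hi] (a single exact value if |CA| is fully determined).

|AB| ∈ {26}
|AD| ∈ {20}
|CD| ∈ {52}
|BD| ∈ [6, 46]
|AC| ∈ [32, 72]
|BC| ∈ [6, 98]

|CA| ∈ [32, 72]  (≈ [32.0000, 72.0000])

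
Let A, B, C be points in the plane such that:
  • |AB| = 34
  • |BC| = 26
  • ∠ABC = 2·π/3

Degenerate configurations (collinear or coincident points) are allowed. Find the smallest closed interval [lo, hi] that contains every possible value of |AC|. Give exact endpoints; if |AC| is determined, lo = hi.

|AB| ∈ {34}
|BC| ∈ {26}
|AC| ∈ {2·√(679)}

|AC| = 2·√(679)  (≈ 52.1153)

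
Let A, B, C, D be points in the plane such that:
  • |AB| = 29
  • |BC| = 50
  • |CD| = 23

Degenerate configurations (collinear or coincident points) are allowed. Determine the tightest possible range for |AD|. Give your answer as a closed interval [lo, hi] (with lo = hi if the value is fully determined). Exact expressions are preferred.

|AD| ∈ [0, 102]  (≈ [0.0000, 102.0000])

|AB| ∈ {29}
|BC| ∈ {50}
|CD| ∈ {23}
|AC| ∈ [21, 79]
|BD| ∈ [27, 73]
|AD| ∈ [0, 102]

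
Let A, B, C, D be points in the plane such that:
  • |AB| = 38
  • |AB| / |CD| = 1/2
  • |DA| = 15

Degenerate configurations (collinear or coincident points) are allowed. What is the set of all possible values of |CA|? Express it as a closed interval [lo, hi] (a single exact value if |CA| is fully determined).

|CA| ∈ [61, 91]  (≈ [61.0000, 91.0000])

|AB| ∈ {38}
|AD| ∈ {15}
|CD| ∈ {76}
|BD| ∈ [23, 53]
|AC| ∈ [61, 91]
|BC| ∈ [23, 129]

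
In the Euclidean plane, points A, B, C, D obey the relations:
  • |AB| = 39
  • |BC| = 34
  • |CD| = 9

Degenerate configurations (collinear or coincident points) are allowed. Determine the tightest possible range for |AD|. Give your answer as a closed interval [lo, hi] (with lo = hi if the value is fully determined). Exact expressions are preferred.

|AB| ∈ {39}
|BC| ∈ {34}
|CD| ∈ {9}
|AC| ∈ [5, 73]
|BD| ∈ [25, 43]
|AD| ∈ [0, 82]

|AD| ∈ [0, 82]  (≈ [0.0000, 82.0000])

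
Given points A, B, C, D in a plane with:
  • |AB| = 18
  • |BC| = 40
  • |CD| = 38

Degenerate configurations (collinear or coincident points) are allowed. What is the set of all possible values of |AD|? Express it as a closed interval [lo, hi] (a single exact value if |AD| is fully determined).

|AB| ∈ {18}
|BC| ∈ {40}
|CD| ∈ {38}
|AC| ∈ [22, 58]
|BD| ∈ [2, 78]
|AD| ∈ [0, 96]

|AD| ∈ [0, 96]  (≈ [0.0000, 96.0000])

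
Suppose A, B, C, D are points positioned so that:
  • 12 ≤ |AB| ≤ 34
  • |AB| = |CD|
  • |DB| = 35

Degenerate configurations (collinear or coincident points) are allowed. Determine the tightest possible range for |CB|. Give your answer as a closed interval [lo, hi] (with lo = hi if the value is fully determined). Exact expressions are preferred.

|CB| ∈ [1, 69]  (≈ [1.0000, 69.0000])

|AB| ∈ [12, 34]
|BD| ∈ {35}
|CD| ∈ [12, 34]
|AD| ∈ [1, 69]
|BC| ∈ [1, 69]
|AC| ∈ [0, 103]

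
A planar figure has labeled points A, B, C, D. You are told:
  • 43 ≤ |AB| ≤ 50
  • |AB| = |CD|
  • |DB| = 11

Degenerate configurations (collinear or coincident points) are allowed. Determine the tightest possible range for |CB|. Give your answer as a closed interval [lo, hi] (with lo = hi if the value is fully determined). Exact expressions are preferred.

|CB| ∈ [32, 61]  (≈ [32.0000, 61.0000])

|AB| ∈ [43, 50]
|BD| ∈ {11}
|CD| ∈ [43, 50]
|AD| ∈ [32, 61]
|BC| ∈ [32, 61]
|AC| ∈ [0, 111]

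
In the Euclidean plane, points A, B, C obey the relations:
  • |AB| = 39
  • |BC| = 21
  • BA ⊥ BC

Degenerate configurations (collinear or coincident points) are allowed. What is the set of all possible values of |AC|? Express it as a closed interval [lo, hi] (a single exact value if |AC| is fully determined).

|AC| = 3·√(218)  (≈ 44.2945)

|AB| ∈ {39}
|BC| ∈ {21}
|AC| ∈ {3·√(218)}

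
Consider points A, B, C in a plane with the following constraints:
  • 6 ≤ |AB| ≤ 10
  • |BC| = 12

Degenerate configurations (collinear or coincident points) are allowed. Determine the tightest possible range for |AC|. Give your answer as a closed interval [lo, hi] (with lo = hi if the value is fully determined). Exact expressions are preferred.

|AC| ∈ [2, 22]  (≈ [2.0000, 22.0000])

|AB| ∈ [6, 10]
|BC| ∈ {12}
|AC| ∈ [2, 22]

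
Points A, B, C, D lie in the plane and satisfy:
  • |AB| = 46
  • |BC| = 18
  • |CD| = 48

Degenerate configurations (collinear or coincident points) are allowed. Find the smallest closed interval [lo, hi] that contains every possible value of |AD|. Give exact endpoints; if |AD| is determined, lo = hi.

|AD| ∈ [0, 112]  (≈ [0.0000, 112.0000])

|AB| ∈ {46}
|BC| ∈ {18}
|CD| ∈ {48}
|AC| ∈ [28, 64]
|BD| ∈ [30, 66]
|AD| ∈ [0, 112]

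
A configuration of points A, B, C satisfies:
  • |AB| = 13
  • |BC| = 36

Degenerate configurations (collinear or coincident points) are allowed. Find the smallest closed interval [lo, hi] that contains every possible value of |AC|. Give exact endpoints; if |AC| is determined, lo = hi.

|AC| ∈ [23, 49]  (≈ [23.0000, 49.0000])

|AB| ∈ {13}
|BC| ∈ {36}
|AC| ∈ [23, 49]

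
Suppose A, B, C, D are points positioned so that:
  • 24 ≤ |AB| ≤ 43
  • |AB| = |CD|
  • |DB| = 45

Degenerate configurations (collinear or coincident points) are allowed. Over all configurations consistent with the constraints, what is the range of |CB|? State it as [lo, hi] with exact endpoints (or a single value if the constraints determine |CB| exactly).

|AB| ∈ [24, 43]
|BD| ∈ {45}
|CD| ∈ [24, 43]
|AD| ∈ [2, 88]
|BC| ∈ [2, 88]
|AC| ∈ [0, 131]

|CB| ∈ [2, 88]  (≈ [2.0000, 88.0000])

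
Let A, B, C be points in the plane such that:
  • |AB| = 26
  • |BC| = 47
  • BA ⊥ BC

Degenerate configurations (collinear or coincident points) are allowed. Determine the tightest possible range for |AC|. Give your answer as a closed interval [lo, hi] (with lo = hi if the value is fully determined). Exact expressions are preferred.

|AB| ∈ {26}
|BC| ∈ {47}
|AC| ∈ {√(2885)}

|AC| = √(2885)  (≈ 53.7122)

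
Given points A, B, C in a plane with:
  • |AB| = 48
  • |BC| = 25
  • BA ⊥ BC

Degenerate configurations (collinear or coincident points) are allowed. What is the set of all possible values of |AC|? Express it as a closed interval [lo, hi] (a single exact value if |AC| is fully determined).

|AB| ∈ {48}
|BC| ∈ {25}
|AC| ∈ {√(2929)}

|AC| = √(2929)  (≈ 54.1202)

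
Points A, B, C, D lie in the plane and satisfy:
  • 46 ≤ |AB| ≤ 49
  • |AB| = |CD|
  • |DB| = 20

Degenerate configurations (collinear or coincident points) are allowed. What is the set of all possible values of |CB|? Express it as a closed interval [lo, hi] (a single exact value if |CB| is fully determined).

|AB| ∈ [46, 49]
|BD| ∈ {20}
|CD| ∈ [46, 49]
|AD| ∈ [26, 69]
|BC| ∈ [26, 69]
|AC| ∈ [0, 118]

|CB| ∈ [26, 69]  (≈ [26.0000, 69.0000])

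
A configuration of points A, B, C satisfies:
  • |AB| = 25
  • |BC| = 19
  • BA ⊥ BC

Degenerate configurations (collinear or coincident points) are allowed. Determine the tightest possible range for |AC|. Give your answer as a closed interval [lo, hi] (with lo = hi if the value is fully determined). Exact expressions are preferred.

|AB| ∈ {25}
|BC| ∈ {19}
|AC| ∈ {√(986)}

|AC| = √(986)  (≈ 31.4006)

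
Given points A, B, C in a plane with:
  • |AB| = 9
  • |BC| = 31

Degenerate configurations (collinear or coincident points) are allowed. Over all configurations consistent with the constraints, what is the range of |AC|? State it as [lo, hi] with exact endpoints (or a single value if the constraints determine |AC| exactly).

|AC| ∈ [22, 40]  (≈ [22.0000, 40.0000])

|AB| ∈ {9}
|BC| ∈ {31}
|AC| ∈ [22, 40]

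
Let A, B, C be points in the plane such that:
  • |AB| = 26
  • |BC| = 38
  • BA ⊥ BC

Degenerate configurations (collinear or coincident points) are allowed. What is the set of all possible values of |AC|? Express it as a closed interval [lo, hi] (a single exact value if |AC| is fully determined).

|AC| = 2·√(530)  (≈ 46.0435)

|AB| ∈ {26}
|BC| ∈ {38}
|AC| ∈ {2·√(530)}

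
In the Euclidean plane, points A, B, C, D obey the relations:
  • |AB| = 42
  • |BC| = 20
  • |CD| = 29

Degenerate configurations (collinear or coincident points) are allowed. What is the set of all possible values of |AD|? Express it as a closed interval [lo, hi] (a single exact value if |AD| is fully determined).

|AD| ∈ [0, 91]  (≈ [0.0000, 91.0000])

|AB| ∈ {42}
|BC| ∈ {20}
|CD| ∈ {29}
|AC| ∈ [22, 62]
|BD| ∈ [9, 49]
|AD| ∈ [0, 91]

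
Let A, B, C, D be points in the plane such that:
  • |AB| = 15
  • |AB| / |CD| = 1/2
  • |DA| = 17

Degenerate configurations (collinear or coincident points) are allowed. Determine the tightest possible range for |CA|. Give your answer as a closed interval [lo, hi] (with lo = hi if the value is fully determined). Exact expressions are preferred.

|CA| ∈ [13, 47]  (≈ [13.0000, 47.0000])

|AB| ∈ {15}
|AD| ∈ {17}
|CD| ∈ {30}
|BD| ∈ [2, 32]
|AC| ∈ [13, 47]
|BC| ∈ [0, 62]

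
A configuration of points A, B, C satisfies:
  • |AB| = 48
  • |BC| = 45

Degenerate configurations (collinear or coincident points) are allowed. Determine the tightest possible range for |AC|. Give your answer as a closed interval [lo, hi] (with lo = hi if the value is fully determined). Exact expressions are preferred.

|AB| ∈ {48}
|BC| ∈ {45}
|AC| ∈ [3, 93]

|AC| ∈ [3, 93]  (≈ [3.0000, 93.0000])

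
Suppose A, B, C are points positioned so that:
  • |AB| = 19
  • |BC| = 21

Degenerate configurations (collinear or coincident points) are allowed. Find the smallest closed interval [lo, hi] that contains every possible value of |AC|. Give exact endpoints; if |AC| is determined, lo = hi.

|AB| ∈ {19}
|BC| ∈ {21}
|AC| ∈ [2, 40]

|AC| ∈ [2, 40]  (≈ [2.0000, 40.0000])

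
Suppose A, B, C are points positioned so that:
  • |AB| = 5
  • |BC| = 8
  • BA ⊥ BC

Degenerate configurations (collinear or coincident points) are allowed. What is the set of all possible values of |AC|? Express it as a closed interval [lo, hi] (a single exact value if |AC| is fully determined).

|AC| = √(89)  (≈ 9.4340)

|AB| ∈ {5}
|BC| ∈ {8}
|AC| ∈ {√(89)}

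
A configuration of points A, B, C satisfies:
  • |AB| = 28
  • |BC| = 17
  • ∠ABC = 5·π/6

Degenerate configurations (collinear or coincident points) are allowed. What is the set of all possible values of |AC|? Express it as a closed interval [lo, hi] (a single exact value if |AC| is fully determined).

|AB| ∈ {28}
|BC| ∈ {17}
|AC| ∈ {√(476·√(3) + 1073)}

|AC| = √(476·√(3) + 1073)  (≈ 43.5598)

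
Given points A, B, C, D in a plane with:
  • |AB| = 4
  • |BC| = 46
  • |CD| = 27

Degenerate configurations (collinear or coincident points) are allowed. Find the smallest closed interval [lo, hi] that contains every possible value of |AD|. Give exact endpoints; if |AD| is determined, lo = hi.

|AD| ∈ [15, 77]  (≈ [15.0000, 77.0000])

|AB| ∈ {4}
|BC| ∈ {46}
|CD| ∈ {27}
|AC| ∈ [42, 50]
|BD| ∈ [19, 73]
|AD| ∈ [15, 77]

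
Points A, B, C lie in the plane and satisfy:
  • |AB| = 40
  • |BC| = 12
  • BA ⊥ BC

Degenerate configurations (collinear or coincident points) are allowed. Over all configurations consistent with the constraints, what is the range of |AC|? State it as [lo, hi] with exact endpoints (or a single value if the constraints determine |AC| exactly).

|AC| = 4·√(109)  (≈ 41.7612)

|AB| ∈ {40}
|BC| ∈ {12}
|AC| ∈ {4·√(109)}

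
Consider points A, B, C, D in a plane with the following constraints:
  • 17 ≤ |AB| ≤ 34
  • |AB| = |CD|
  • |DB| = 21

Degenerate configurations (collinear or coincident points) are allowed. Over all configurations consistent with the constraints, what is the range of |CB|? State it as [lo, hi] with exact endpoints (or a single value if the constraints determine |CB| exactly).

|AB| ∈ [17, 34]
|BD| ∈ {21}
|CD| ∈ [17, 34]
|AD| ∈ [0, 55]
|BC| ∈ [0, 55]
|AC| ∈ [0, 89]

|CB| ∈ [0, 55]  (≈ [0.0000, 55.0000])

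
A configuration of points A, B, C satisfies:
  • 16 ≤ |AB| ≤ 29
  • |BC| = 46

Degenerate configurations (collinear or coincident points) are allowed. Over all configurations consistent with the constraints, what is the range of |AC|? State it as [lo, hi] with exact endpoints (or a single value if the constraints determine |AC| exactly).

|AB| ∈ [16, 29]
|BC| ∈ {46}
|AC| ∈ [17, 75]

|AC| ∈ [17, 75]  (≈ [17.0000, 75.0000])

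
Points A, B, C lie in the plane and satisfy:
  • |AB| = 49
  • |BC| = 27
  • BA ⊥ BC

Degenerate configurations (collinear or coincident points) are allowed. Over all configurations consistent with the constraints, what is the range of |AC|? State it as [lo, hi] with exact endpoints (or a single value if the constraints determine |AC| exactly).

|AC| = √(3130)  (≈ 55.9464)

|AB| ∈ {49}
|BC| ∈ {27}
|AC| ∈ {√(3130)}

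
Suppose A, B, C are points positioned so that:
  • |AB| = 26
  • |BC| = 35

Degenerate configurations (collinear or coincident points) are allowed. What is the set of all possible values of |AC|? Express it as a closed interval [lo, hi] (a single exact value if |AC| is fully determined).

|AC| ∈ [9, 61]  (≈ [9.0000, 61.0000])

|AB| ∈ {26}
|BC| ∈ {35}
|AC| ∈ [9, 61]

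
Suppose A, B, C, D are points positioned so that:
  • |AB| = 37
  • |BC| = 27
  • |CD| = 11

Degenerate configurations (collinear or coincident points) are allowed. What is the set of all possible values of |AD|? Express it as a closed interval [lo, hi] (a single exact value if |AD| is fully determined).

|AD| ∈ [0, 75]  (≈ [0.0000, 75.0000])

|AB| ∈ {37}
|BC| ∈ {27}
|CD| ∈ {11}
|AC| ∈ [10, 64]
|BD| ∈ [16, 38]
|AD| ∈ [0, 75]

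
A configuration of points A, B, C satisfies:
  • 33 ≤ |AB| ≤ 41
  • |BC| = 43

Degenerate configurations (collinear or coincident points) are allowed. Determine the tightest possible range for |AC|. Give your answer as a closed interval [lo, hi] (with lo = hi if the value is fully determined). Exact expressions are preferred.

|AB| ∈ [33, 41]
|BC| ∈ {43}
|AC| ∈ [2, 84]

|AC| ∈ [2, 84]  (≈ [2.0000, 84.0000])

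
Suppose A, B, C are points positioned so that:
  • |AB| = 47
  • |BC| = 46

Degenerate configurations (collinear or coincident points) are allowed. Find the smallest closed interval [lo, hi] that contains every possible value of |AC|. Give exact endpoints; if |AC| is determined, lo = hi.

|AC| ∈ [1, 93]  (≈ [1.0000, 93.0000])

|AB| ∈ {47}
|BC| ∈ {46}
|AC| ∈ [1, 93]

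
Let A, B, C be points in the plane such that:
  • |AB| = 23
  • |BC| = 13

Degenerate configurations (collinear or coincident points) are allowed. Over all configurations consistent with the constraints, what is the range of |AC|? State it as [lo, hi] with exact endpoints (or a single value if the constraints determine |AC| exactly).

|AC| ∈ [10, 36]  (≈ [10.0000, 36.0000])

|AB| ∈ {23}
|BC| ∈ {13}
|AC| ∈ [10, 36]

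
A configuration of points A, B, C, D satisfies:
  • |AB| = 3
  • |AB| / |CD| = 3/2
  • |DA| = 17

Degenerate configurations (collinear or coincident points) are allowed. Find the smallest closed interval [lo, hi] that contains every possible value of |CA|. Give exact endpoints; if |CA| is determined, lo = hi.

|CA| ∈ [15, 19]  (≈ [15.0000, 19.0000])

|AB| ∈ {3}
|AD| ∈ {17}
|CD| ∈ {2}
|BD| ∈ [14, 20]
|AC| ∈ [15, 19]
|BC| ∈ [12, 22]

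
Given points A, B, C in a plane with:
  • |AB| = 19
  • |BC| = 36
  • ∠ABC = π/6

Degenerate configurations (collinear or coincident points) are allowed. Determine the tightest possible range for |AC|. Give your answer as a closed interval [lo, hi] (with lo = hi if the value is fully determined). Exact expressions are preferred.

|AC| = √(1657 - 684·√(3))  (≈ 21.7319)

|AB| ∈ {19}
|BC| ∈ {36}
|AC| ∈ {√(1657 - 684·√(3))}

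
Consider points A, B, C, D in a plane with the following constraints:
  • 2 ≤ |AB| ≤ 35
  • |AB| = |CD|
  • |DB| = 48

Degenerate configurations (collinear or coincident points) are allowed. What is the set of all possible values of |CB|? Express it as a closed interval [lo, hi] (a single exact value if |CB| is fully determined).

|CB| ∈ [13, 83]  (≈ [13.0000, 83.0000])

|AB| ∈ [2, 35]
|BD| ∈ {48}
|CD| ∈ [2, 35]
|AD| ∈ [13, 83]
|BC| ∈ [13, 83]
|AC| ∈ [0, 118]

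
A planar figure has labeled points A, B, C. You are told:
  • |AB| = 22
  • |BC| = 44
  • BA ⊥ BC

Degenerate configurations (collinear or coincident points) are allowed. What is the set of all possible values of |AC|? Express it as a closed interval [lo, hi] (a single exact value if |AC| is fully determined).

|AB| ∈ {22}
|BC| ∈ {44}
|AC| ∈ {22·√(5)}

|AC| = 22·√(5)  (≈ 49.1935)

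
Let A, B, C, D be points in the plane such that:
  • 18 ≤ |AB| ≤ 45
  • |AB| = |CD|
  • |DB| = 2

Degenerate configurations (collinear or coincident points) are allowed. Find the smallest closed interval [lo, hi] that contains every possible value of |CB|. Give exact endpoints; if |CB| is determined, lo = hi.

|CB| ∈ [16, 47]  (≈ [16.0000, 47.0000])

|AB| ∈ [18, 45]
|BD| ∈ {2}
|CD| ∈ [18, 45]
|AD| ∈ [16, 47]
|BC| ∈ [16, 47]
|AC| ∈ [0, 92]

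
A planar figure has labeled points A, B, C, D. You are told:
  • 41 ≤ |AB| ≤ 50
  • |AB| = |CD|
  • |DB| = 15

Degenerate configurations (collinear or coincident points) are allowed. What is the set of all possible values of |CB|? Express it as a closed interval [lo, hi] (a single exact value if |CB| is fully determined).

|CB| ∈ [26, 65]  (≈ [26.0000, 65.0000])

|AB| ∈ [41, 50]
|BD| ∈ {15}
|CD| ∈ [41, 50]
|AD| ∈ [26, 65]
|BC| ∈ [26, 65]
|AC| ∈ [0, 115]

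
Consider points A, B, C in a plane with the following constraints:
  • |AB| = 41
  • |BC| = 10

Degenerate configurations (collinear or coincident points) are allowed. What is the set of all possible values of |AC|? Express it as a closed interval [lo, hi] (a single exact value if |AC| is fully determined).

|AB| ∈ {41}
|BC| ∈ {10}
|AC| ∈ [31, 51]

|AC| ∈ [31, 51]  (≈ [31.0000, 51.0000])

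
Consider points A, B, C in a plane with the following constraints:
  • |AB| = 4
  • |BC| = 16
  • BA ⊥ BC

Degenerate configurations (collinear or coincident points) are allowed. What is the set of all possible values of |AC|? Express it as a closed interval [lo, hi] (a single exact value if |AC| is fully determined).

|AB| ∈ {4}
|BC| ∈ {16}
|AC| ∈ {4·√(17)}

|AC| = 4·√(17)  (≈ 16.4924)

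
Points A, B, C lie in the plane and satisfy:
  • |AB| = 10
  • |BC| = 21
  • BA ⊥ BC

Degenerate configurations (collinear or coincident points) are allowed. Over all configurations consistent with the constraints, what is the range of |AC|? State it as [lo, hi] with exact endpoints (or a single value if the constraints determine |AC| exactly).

|AB| ∈ {10}
|BC| ∈ {21}
|AC| ∈ {√(541)}

|AC| = √(541)  (≈ 23.2594)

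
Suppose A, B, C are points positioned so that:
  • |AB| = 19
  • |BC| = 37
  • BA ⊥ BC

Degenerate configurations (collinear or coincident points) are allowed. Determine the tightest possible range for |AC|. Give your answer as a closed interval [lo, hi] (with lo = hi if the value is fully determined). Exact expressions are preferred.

|AC| = √(1730)  (≈ 41.5933)

|AB| ∈ {19}
|BC| ∈ {37}
|AC| ∈ {√(1730)}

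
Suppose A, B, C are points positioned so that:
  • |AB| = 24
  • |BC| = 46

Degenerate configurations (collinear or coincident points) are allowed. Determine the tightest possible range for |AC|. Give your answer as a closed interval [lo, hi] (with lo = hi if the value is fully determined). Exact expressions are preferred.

|AB| ∈ {24}
|BC| ∈ {46}
|AC| ∈ [22, 70]

|AC| ∈ [22, 70]  (≈ [22.0000, 70.0000])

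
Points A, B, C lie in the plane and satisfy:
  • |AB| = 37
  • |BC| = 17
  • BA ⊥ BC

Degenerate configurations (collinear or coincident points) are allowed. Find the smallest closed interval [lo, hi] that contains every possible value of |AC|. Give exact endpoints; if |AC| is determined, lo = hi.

|AB| ∈ {37}
|BC| ∈ {17}
|AC| ∈ {√(1658)}

|AC| = √(1658)  (≈ 40.7185)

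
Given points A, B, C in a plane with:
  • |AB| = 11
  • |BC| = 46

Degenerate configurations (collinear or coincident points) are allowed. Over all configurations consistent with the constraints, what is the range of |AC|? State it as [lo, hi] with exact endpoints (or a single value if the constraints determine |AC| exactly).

|AB| ∈ {11}
|BC| ∈ {46}
|AC| ∈ [35, 57]

|AC| ∈ [35, 57]  (≈ [35.0000, 57.0000])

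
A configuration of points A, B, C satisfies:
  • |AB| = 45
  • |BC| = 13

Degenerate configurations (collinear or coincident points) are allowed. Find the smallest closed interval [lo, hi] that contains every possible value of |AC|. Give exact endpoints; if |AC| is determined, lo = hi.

|AB| ∈ {45}
|BC| ∈ {13}
|AC| ∈ [32, 58]

|AC| ∈ [32, 58]  (≈ [32.0000, 58.0000])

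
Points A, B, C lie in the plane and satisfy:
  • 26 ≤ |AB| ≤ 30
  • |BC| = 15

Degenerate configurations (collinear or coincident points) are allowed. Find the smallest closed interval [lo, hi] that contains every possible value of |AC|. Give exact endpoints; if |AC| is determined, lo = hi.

|AB| ∈ [26, 30]
|BC| ∈ {15}
|AC| ∈ [11, 45]

|AC| ∈ [11, 45]  (≈ [11.0000, 45.0000])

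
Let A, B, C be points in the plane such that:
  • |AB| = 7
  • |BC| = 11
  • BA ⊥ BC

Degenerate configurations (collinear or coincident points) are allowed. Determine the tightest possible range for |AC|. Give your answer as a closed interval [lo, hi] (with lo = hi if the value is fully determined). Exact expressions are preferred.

|AB| ∈ {7}
|BC| ∈ {11}
|AC| ∈ {√(170)}

|AC| = √(170)  (≈ 13.0384)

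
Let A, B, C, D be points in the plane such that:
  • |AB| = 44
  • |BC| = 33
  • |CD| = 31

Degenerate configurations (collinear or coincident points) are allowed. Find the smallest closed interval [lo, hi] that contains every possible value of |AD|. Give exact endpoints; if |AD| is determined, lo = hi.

|AB| ∈ {44}
|BC| ∈ {33}
|CD| ∈ {31}
|AC| ∈ [11, 77]
|BD| ∈ [2, 64]
|AD| ∈ [0, 108]

|AD| ∈ [0, 108]  (≈ [0.0000, 108.0000])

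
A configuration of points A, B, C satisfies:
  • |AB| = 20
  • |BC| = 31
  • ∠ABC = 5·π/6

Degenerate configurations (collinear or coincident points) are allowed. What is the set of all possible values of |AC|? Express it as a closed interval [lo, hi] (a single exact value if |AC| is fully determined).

|AC| = √(620·√(3) + 1361)  (≈ 49.3444)

|AB| ∈ {20}
|BC| ∈ {31}
|AC| ∈ {√(620·√(3) + 1361)}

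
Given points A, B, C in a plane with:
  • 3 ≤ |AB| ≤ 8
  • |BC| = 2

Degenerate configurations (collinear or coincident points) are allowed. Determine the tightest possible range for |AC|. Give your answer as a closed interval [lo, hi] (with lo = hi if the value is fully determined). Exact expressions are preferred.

|AB| ∈ [3, 8]
|BC| ∈ {2}
|AC| ∈ [1, 10]

|AC| ∈ [1, 10]  (≈ [1.0000, 10.0000])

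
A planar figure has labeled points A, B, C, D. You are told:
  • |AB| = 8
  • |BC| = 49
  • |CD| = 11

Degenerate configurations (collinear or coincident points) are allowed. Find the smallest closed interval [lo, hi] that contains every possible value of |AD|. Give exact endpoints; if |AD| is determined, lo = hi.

|AD| ∈ [30, 68]  (≈ [30.0000, 68.0000])

|AB| ∈ {8}
|BC| ∈ {49}
|CD| ∈ {11}
|AC| ∈ [41, 57]
|BD| ∈ [38, 60]
|AD| ∈ [30, 68]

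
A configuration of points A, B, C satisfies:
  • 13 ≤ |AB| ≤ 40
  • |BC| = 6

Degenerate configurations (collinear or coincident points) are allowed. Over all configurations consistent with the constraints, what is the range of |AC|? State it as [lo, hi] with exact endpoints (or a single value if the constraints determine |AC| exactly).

|AB| ∈ [13, 40]
|BC| ∈ {6}
|AC| ∈ [7, 46]

|AC| ∈ [7, 46]  (≈ [7.0000, 46.0000])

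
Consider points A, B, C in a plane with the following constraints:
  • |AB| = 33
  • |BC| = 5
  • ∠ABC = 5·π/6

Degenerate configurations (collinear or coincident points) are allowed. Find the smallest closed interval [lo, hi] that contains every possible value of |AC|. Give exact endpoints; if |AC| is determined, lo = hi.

|AC| = √(165·√(3) + 1114)  (≈ 37.4137)

|AB| ∈ {33}
|BC| ∈ {5}
|AC| ∈ {√(165·√(3) + 1114)}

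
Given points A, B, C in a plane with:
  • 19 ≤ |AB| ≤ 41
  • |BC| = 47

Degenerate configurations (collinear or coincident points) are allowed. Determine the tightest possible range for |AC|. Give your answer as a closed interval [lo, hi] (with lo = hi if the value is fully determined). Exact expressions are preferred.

|AB| ∈ [19, 41]
|BC| ∈ {47}
|AC| ∈ [6, 88]

|AC| ∈ [6, 88]  (≈ [6.0000, 88.0000])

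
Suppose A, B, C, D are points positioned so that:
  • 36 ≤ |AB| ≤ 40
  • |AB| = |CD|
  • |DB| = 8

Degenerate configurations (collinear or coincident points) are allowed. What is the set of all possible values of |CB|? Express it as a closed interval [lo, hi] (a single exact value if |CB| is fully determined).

|AB| ∈ [36, 40]
|BD| ∈ {8}
|CD| ∈ [36, 40]
|AD| ∈ [28, 48]
|BC| ∈ [28, 48]
|AC| ∈ [0, 88]

|CB| ∈ [28, 48]  (≈ [28.0000, 48.0000])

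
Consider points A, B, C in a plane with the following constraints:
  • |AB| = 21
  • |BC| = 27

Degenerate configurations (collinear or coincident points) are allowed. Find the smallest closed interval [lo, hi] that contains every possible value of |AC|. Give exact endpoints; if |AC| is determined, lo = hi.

|AC| ∈ [6, 48]  (≈ [6.0000, 48.0000])

|AB| ∈ {21}
|BC| ∈ {27}
|AC| ∈ [6, 48]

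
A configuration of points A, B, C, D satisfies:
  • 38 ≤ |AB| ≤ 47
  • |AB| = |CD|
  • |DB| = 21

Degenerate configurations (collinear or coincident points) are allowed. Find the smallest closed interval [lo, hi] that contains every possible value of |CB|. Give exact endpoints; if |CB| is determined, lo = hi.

|AB| ∈ [38, 47]
|BD| ∈ {21}
|CD| ∈ [38, 47]
|AD| ∈ [17, 68]
|BC| ∈ [17, 68]
|AC| ∈ [0, 115]

|CB| ∈ [17, 68]  (≈ [17.0000, 68.0000])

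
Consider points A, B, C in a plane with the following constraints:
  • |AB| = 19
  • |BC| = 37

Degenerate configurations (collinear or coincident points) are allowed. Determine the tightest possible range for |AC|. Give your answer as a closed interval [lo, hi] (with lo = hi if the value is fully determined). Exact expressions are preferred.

|AC| ∈ [18, 56]  (≈ [18.0000, 56.0000])

|AB| ∈ {19}
|BC| ∈ {37}
|AC| ∈ [18, 56]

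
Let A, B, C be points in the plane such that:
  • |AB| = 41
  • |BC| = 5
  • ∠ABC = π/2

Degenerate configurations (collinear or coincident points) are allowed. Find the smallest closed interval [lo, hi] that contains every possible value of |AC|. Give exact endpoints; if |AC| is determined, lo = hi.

|AB| ∈ {41}
|BC| ∈ {5}
|AC| ∈ {√(1706)}

|AC| = √(1706)  (≈ 41.3038)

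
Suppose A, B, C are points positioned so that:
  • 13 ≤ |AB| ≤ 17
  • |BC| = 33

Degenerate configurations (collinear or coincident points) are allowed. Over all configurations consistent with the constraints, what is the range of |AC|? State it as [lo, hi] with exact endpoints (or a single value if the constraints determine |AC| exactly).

|AB| ∈ [13, 17]
|BC| ∈ {33}
|AC| ∈ [16, 50]

|AC| ∈ [16, 50]  (≈ [16.0000, 50.0000])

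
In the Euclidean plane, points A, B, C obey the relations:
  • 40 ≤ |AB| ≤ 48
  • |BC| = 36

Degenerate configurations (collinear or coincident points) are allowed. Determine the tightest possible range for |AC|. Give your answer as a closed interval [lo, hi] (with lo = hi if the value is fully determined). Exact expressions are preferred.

|AB| ∈ [40, 48]
|BC| ∈ {36}
|AC| ∈ [4, 84]

|AC| ∈ [4, 84]  (≈ [4.0000, 84.0000])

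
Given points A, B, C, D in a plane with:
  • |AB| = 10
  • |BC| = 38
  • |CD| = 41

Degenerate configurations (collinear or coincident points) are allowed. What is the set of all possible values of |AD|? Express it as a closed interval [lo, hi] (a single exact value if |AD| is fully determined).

|AB| ∈ {10}
|BC| ∈ {38}
|CD| ∈ {41}
|AC| ∈ [28, 48]
|BD| ∈ [3, 79]
|AD| ∈ [0, 89]

|AD| ∈ [0, 89]  (≈ [0.0000, 89.0000])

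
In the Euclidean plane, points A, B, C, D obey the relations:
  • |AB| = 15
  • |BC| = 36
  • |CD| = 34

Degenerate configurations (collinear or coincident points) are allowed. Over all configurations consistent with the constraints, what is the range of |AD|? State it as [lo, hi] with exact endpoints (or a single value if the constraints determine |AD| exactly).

|AD| ∈ [0, 85]  (≈ [0.0000, 85.0000])

|AB| ∈ {15}
|BC| ∈ {36}
|CD| ∈ {34}
|AC| ∈ [21, 51]
|BD| ∈ [2, 70]
|AD| ∈ [0, 85]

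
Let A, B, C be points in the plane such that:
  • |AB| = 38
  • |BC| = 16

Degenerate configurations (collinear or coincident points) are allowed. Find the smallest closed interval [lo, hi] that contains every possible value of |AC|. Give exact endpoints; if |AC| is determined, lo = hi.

|AB| ∈ {38}
|BC| ∈ {16}
|AC| ∈ [22, 54]

|AC| ∈ [22, 54]  (≈ [22.0000, 54.0000])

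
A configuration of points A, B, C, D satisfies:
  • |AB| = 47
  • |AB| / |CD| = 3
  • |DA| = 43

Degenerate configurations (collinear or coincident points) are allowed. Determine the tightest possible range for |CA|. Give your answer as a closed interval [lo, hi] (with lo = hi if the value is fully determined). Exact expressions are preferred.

|AB| ∈ {47}
|AD| ∈ {43}
|CD| ∈ {47/3}
|BD| ∈ [4, 90]
|AC| ∈ [82/3, 176/3]
|BC| ∈ [0, 317/3]

|CA| ∈ [82/3, 176/3]  (≈ [27.3333, 58.6667])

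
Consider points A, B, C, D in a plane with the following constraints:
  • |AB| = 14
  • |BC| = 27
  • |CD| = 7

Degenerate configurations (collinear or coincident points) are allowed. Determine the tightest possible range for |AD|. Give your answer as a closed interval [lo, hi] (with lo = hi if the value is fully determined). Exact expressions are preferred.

|AD| ∈ [6, 48]  (≈ [6.0000, 48.0000])

|AB| ∈ {14}
|BC| ∈ {27}
|CD| ∈ {7}
|AC| ∈ [13, 41]
|BD| ∈ [20, 34]
|AD| ∈ [6, 48]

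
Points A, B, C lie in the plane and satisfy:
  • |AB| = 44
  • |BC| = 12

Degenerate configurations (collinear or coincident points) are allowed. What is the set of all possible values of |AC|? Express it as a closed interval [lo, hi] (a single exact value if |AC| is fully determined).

|AB| ∈ {44}
|BC| ∈ {12}
|AC| ∈ [32, 56]

|AC| ∈ [32, 56]  (≈ [32.0000, 56.0000])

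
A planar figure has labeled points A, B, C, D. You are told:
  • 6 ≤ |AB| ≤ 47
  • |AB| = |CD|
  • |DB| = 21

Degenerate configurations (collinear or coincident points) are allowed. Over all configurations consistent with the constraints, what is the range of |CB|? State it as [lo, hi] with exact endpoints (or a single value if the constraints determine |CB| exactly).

|CB| ∈ [0, 68]  (≈ [0.0000, 68.0000])

|AB| ∈ [6, 47]
|BD| ∈ {21}
|CD| ∈ [6, 47]
|AD| ∈ [0, 68]
|BC| ∈ [0, 68]
|AC| ∈ [0, 115]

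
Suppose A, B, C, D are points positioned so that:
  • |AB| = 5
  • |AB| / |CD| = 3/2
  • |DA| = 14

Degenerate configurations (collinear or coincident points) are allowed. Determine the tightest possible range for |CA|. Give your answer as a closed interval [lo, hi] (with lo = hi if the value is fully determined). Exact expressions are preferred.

|CA| ∈ [32/3, 52/3]  (≈ [10.6667, 17.3333])

|AB| ∈ {5}
|AD| ∈ {14}
|CD| ∈ {10/3}
|BD| ∈ [9, 19]
|AC| ∈ [32/3, 52/3]
|BC| ∈ [17/3, 67/3]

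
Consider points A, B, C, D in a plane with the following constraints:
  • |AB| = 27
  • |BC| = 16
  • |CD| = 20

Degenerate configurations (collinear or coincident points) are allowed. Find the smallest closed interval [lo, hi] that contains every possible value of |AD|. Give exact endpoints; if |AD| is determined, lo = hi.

|AD| ∈ [0, 63]  (≈ [0.0000, 63.0000])

|AB| ∈ {27}
|BC| ∈ {16}
|CD| ∈ {20}
|AC| ∈ [11, 43]
|BD| ∈ [4, 36]
|AD| ∈ [0, 63]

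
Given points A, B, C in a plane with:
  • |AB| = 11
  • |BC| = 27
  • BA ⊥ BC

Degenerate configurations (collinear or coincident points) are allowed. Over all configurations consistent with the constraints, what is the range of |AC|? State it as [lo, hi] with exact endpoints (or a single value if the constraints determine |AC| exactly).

|AB| ∈ {11}
|BC| ∈ {27}
|AC| ∈ {5·√(34)}

|AC| = 5·√(34)  (≈ 29.1548)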